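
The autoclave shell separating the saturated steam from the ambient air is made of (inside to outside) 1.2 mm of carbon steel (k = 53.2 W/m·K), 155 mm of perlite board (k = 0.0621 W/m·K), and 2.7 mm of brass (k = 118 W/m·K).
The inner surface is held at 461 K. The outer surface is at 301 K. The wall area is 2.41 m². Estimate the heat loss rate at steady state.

Using the resistance-network approach (series):
R_carbon steel = L/(kA) = 0.0012/(53.2×2.41) = 9.359×10^-6 K/W
R_perlite board = L/(kA) = 0.155/(0.0621×2.41) = 1.036 K/W
R_brass = L/(kA) = 0.0027/(118×2.41) = 9.494×10^-6 K/W
R_total = 1.036 K/W
Q = ΔT / R_total = 160 / 1.036

Q ≈ 154 W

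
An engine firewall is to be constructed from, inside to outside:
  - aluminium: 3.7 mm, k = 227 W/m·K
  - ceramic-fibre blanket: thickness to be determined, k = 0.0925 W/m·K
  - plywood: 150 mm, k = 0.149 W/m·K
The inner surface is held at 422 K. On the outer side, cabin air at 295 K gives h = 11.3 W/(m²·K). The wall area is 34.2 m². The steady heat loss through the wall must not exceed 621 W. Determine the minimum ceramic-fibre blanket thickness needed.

Thermal resistances in series:
R_aluminium = L/(kA) = 0.0037/(227×34.2) = 4.766×10^-7 K/W
R_plywood = L/(kA) = 0.15/(0.149×34.2) = 0.02944 K/W
R_outer film = 1/(h_o·A) = 1/(11.3×34.2) = 0.002588 K/W
Sum of the known resistances R_other = 0.03202 K/W
Required total resistance R_tot = ΔT/Q_allow = 127/621 = 0.2045 K/W
R_ceramic-fibre blanket = R_tot − R_other = 0.1725 K/W
L = R·k·A = 0.1725×0.0925×34.2

L ≈ 546 mm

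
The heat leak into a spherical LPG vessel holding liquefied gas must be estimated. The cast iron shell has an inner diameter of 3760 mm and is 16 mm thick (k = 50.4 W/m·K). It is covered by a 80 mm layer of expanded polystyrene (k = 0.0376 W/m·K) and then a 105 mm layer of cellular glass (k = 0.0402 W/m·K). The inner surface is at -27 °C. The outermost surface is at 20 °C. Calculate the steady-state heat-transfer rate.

Q ≈ 491 W

Each spherical layer contributes R = (1/r_i − 1/r_o)/(4πk):
R_cast iron shell = (1/1.88 − 1/1.896)/(4π×50.4) = 7.087×10^-6 K/W
R_expanded polystyrene = (1/1.896 − 1/1.976)/(4π×0.0376) = 0.04519 K/W
R_cellular glass = (1/1.976 − 1/2.081)/(4π×0.0402) = 0.05055 K/W
R_total = 0.09575 K/W
Q = ΔT/R_total = 47/0.09575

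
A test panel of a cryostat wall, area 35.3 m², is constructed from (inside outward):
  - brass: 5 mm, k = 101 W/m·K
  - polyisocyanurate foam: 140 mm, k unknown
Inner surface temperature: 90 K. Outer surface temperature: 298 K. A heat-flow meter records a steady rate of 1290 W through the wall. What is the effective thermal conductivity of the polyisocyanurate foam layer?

Treating each layer as a thermal resistance in series:
R_brass = L/(kA) = 0.005/(101×35.3) = 1.402×10^-6 K/W
Sum of known resistances R_other = 1.402×10^-6 K/W
Total R = ΔT/Q = 208/1290 = 0.1612 K/W
R_polyisocyanurate foam = R_total − R_other = 0.1612 K/W
k = L/(R·A) = 0.14/(0.1612×35.3)

k ≈ 0.0246 W/(m·K)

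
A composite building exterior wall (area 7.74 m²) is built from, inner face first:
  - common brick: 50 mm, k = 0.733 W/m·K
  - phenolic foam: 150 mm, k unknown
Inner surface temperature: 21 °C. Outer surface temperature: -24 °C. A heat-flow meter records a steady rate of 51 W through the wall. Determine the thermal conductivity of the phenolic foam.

k ≈ 0.0222 W/(m·K)

Using the resistance-network approach (series):
R_common brick = L/(kA) = 0.05/(0.733×7.74) = 0.008813 K/W
Sum of known resistances R_other = 0.008813 K/W
Total R = ΔT/Q = 45/51 = 0.8824 K/W
R_phenolic foam = R_total − R_other = 0.8735 K/W
k = L/(R·A) = 0.15/(0.8735×7.74)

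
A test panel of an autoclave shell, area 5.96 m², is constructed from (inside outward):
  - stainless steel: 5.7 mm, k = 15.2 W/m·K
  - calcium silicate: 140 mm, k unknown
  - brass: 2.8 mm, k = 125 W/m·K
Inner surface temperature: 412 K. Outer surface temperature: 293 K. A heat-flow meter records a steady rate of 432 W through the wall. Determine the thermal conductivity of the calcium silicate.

k ≈ 0.0853 W/(m·K)

Treating each layer as a thermal resistance in series:
R_stainless steel = L/(kA) = 0.0057/(15.2×5.96) = 6.292×10^-5 K/W
R_brass = L/(kA) = 0.0028/(125×5.96) = 3.758×10^-6 K/W
Sum of known resistances R_other = 6.668×10^-5 K/W
Total R = ΔT/Q = 119/432 = 0.2755 K/W
R_calcium silicate = R_total − R_other = 0.2754 K/W
k = L/(R·A) = 0.14/(0.2754×5.96)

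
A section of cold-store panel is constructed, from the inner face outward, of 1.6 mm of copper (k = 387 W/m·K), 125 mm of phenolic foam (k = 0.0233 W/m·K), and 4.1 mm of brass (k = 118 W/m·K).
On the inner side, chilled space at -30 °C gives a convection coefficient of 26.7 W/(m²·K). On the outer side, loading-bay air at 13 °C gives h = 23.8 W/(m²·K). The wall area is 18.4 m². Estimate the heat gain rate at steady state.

Series thermal resistances:
R_inner film = 1/(h_i·A) = 1/(26.7×18.4) = 0.002035 K/W
R_copper = L/(kA) = 0.0016/(387×18.4) = 2.247×10^-7 K/W
R_phenolic foam = L/(kA) = 0.125/(0.0233×18.4) = 0.2916 K/W
R_brass = L/(kA) = 0.0041/(118×18.4) = 1.888×10^-6 K/W
R_outer film = 1/(h_o·A) = 1/(23.8×18.4) = 0.002284 K/W
R_total = 0.2959 K/W
Q = ΔT / R_total = 43 / 0.2959

Q ≈ 145 W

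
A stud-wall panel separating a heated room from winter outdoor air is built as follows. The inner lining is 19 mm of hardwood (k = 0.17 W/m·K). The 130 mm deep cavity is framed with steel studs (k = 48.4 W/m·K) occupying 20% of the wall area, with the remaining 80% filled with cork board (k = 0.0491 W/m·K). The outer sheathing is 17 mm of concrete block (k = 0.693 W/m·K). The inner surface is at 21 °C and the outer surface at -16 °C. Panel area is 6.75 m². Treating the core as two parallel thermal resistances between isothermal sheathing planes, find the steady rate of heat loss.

Sheathing layers in series; stud and cavity paths in parallel between them.
R_inner = 0.019/(0.17×6.75) = 0.01656 K/W
R_stud  = 0.13/(48.4×0.2×6.75) = 0.00199 K/W
R_cav   = 0.13/(0.0491×0.8×6.75) = 0.4903 K/W
1/R_core = 1/R_stud + 1/R_cav → R_core = 0.001982 K/W
R_outer = 0.017/(0.693×6.75) = 0.003634 K/W
R_total = 0.02217 K/W
Q = ΔT/R_total = 37/0.02217

Q ≈ 1670 W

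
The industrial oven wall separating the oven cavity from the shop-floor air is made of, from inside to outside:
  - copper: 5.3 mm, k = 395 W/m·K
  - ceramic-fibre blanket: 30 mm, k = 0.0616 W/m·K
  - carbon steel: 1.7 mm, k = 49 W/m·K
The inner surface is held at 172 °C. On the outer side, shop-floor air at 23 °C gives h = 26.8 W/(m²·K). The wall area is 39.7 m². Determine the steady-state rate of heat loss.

Treating each layer as a thermal resistance in series:
R_copper = L/(kA) = 0.0053/(395×39.7) = 3.38×10^-7 K/W
R_ceramic-fibre blanket = L/(kA) = 0.03/(0.0616×39.7) = 0.01227 K/W
R_carbon steel = L/(kA) = 0.0017/(49×39.7) = 8.739×10^-7 K/W
R_outer film = 1/(h_o·A) = 1/(26.8×39.7) = 9.399×10^-4 K/W
R_total = 0.01321 K/W
Q = ΔT / R_total = 149 / 0.01321

Q ≈ 11300 W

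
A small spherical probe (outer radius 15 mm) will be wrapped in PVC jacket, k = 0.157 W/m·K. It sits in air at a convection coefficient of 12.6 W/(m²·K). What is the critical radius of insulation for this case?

r_cr ≈ 24.9 mm

For a sphere r_cr = 2k/h = 2×0.157/12.6
r_cr = 24.9 mm; since the bare radius (15 mm) is below r_cr, adding a thin layer of insulation will *increase* heat loss.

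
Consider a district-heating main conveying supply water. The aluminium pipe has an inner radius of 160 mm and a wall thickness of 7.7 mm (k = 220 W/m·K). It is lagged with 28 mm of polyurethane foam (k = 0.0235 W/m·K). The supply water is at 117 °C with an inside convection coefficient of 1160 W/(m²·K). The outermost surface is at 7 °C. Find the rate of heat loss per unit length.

Radial resistances (cylindrical: R_cond = ln(r_o/r_i)/(2πkL), R_conv = 1/(h·2πrL)):
R_inner film = 1/(h_i·2πr₁L) = 1/(1160×2π×0.16×1) = 8.575×10^-4 K/W
R_aluminium pipe wall = ln(167.7/160)/(2π×220×1) = 3.4×10^-5 K/W
R_polyurethane foam = ln(195.7/167.7)/(2π×0.0235×1) = 1.046 K/W
R_total = 1.047 K/W
Q = ΔT/R_total = 110/1.047

q′ ≈ 105 W/m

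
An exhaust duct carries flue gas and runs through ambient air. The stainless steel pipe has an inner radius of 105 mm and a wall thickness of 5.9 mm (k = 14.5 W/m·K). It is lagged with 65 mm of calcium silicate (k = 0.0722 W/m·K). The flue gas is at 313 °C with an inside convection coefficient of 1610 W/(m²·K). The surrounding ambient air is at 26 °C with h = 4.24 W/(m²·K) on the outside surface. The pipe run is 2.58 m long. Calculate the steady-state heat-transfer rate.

Cylindrical conduction, so R = ln(r₂/r₁)/(2πkL) per layer, in series:
R_inner film = 1/(h_i·2πr₁L) = 1/(1610×2π×0.105×2.58) = 3.649×10^-4 K/W
R_stainless steel pipe wall = ln(110.9/105)/(2π×14.5×2.58) = 2.326×10^-4 K/W
R_calcium silicate = ln(175.9/110.9)/(2π×0.0722×2.58) = 0.3941 K/W
R_outer film = 1/(h_o·2πr_oL) = 1/(4.24×2π×0.1759×2.58) = 0.08271 K/W
R_total = 0.4774 K/W
Q = ΔT/R_total = 287/0.4774

Q ≈ 601 W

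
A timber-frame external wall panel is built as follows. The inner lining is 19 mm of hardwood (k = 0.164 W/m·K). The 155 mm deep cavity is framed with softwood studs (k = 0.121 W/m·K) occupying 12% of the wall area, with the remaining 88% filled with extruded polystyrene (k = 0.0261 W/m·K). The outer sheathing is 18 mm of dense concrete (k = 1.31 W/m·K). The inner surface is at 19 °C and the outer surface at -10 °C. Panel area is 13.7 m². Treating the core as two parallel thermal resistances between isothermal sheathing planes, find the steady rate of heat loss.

Q ≈ 93.2 W

Sheathing layers in series; stud and cavity paths in parallel between them.
R_inner = 0.019/(0.164×13.7) = 0.008456 K/W
R_stud  = 0.155/(0.121×0.12×13.7) = 0.7792 K/W
R_cav   = 0.155/(0.0261×0.88×13.7) = 0.4926 K/W
1/R_core = 1/R_stud + 1/R_cav → R_core = 0.3018 K/W
R_outer = 0.018/(1.31×13.7) = 0.001003 K/W
R_total = 0.3113 K/W
Q = ΔT/R_total = 29/0.3113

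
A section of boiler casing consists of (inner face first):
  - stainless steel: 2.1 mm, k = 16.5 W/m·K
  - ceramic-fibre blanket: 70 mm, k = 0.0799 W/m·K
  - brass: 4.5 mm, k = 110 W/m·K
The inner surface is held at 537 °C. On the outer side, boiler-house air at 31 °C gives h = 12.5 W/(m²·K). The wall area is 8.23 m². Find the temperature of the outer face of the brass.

Thermal resistances in series:
R_stainless steel = L/(kA) = 0.0021/(16.5×8.23) = 1.546×10^-5 K/W
R_ceramic-fibre blanket = L/(kA) = 0.07/(0.0799×8.23) = 0.1065 K/W
R_brass = L/(kA) = 0.0045/(110×8.23) = 4.971×10^-6 K/W
R_outer film = 1/(h_o·A) = 1/(12.5×8.23) = 0.009721 K/W
R_total = 0.1162 K/W;  Q = ΔT/R_total = 506/0.1162 = 4355 W
T_interface = T_inner − Q·ΣR(inner→interface) = 537 − 4350×0.1065

T ≈ 73.3 °C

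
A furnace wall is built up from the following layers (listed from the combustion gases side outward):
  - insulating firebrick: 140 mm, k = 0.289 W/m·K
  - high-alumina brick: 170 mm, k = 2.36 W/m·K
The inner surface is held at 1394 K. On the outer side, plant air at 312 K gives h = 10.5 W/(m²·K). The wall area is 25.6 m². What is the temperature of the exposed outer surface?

T ≈ 470 K

Treating each layer as a thermal resistance in series:
R_insulating firebrick = L/(kA) = 0.14/(0.289×25.6) = 0.01892 K/W
R_high-alumina brick = L/(kA) = 0.17/(2.36×25.6) = 0.002814 K/W
R_outer film = 1/(h_o·A) = 1/(10.5×25.6) = 0.00372 K/W
R_total = 0.02546 K/W;  Q = ΔT/R_total = 1082/0.02546 = 42500 W
T_interface = T_inner − Q·ΣR(inner→interface) = 1394 − 42500×0.02174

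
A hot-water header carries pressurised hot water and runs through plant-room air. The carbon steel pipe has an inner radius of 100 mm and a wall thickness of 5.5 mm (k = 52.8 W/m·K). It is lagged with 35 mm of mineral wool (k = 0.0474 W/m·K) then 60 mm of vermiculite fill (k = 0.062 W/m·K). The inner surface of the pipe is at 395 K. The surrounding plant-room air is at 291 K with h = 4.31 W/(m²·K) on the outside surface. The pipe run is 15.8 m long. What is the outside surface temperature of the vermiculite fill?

For a radial system each layer contributes R = ln(r_out/r_in)/(2πkL); films add R = 1/(hA).
R_carbon steel pipe wall = ln(105.5/100)/(2π×52.8×15.8) = 1.021×10^-5 K/W
R_mineral wool = ln(140.5/105.5)/(2π×0.0474×15.8) = 0.06088 K/W
R_vermiculite fill = ln(200.5/140.5)/(2π×0.062×15.8) = 0.05778 K/W
R_outer film = 1/(h_o·2πr_oL) = 1/(4.31×2π×0.2005×15.8) = 0.01166 K/W
R_total = 0.1303 K/W
Q = ΔT/R_total = 104/0.1303
Q = 798 W
T_interface = T_inner − Q·ΣR(inner→interface) = 395 − 798×0.1187

T ≈ 300 K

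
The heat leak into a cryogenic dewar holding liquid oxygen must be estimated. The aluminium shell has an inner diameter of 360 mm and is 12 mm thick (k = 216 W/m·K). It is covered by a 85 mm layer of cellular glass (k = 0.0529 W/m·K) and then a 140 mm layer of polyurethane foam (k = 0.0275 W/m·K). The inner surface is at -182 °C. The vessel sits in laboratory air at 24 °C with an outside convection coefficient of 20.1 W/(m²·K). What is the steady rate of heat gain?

Spherical conduction: R = (1/r_in − 1/r_out)/(4πk) per layer; series-sum.
R_aluminium shell = (1/0.18 − 1/0.192)/(4π×216) = 1.279×10^-4 K/W
R_cellular glass = (1/0.192 − 1/0.277)/(4π×0.0529) = 2.404 K/W
R_polyurethane foam = (1/0.277 − 1/0.417)/(4π×0.0275) = 3.507 K/W
R_outer film = 1/(h·4πr_o²) = 1/(20.1×4π×0.417²) = 0.02277 K/W
R_total = 5.934 K/W
Q = ΔT/R_total = 206/5.934

Q ≈ 34.7 W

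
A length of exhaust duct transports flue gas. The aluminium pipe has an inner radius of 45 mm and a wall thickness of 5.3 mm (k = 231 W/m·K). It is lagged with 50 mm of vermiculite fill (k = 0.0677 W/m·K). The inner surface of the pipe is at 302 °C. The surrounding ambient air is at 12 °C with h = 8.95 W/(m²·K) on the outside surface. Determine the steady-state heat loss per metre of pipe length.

Radial resistances (cylindrical: R_cond = ln(r_o/r_i)/(2πkL), R_conv = 1/(h·2πrL)):
R_aluminium pipe wall = ln(50.3/45)/(2π×231×1) = 7.671×10^-5 K/W
R_vermiculite fill = ln(100.3/50.3)/(2π×0.0677×1) = 1.622 K/W
R_outer film = 1/(h_o·2πr_oL) = 1/(8.95×2π×0.1003×1) = 0.1773 K/W
R_total = 1.8 K/W
Q = ΔT/R_total = 290/1.8

q′ ≈ 161 W/m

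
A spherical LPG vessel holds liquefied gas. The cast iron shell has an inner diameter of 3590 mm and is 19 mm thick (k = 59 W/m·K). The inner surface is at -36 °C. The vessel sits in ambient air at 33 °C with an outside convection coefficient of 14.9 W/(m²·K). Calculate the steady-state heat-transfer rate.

Q ≈ 42300 W

Each spherical layer contributes R = (1/r_i − 1/r_o)/(4πk):
R_cast iron shell = (1/1.795 − 1/1.814)/(4π×59) = 7.87×10^-6 K/W
R_outer film = 1/(h·4πr_o²) = 1/(14.9×4π×1.814²) = 0.001623 K/W
R_total = 0.001631 K/W
Q = ΔT/R_total = 69/0.001631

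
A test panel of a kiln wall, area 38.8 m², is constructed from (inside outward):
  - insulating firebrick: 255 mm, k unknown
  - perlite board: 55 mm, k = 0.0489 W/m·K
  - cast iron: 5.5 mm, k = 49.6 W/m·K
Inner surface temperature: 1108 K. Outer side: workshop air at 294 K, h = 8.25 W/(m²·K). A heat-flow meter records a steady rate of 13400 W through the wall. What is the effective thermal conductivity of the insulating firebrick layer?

k ≈ 0.23 W/(m·K)

Treating each layer as a thermal resistance in series:
R_perlite board = L/(kA) = 0.055/(0.0489×38.8) = 0.02899 K/W
R_cast iron = L/(kA) = 0.0055/(49.6×38.8) = 2.858×10^-6 K/W
R_outer film = 1/(h_o·A) = 1/(8.25×38.8) = 0.003124 K/W
Sum of known resistances R_other = 0.03212 K/W
Total R = ΔT/Q = 814/13400 = 0.06075 K/W
R_insulating firebrick = R_total − R_other = 0.02863 K/W
k = L/(R·A) = 0.255/(0.02863×38.8)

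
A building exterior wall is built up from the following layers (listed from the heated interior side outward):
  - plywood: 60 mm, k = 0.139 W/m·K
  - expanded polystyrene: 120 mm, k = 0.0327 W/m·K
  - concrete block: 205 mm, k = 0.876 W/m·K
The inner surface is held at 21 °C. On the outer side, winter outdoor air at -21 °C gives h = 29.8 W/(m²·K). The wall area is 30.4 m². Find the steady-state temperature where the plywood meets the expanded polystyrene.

Using the resistance-network approach (series):
R_plywood = L/(kA) = 0.06/(0.139×30.4) = 0.0142 K/W
R_expanded polystyrene = L/(kA) = 0.12/(0.0327×30.4) = 0.1207 K/W
R_concrete block = L/(kA) = 0.205/(0.876×30.4) = 0.007698 K/W
R_outer film = 1/(h_o·A) = 1/(29.8×30.4) = 0.001104 K/W
R_total = 0.1437 K/W;  Q = ΔT/R_total = 42/0.1437 = 292.2 W
T_interface = T_inner − Q·ΣR(inner→interface) = 21 − 292×0.0142

T ≈ 16.9 °C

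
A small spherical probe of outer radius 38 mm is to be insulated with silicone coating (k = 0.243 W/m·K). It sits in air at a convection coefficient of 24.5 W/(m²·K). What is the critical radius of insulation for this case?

For a sphere r_cr = 2k/h = 2×0.243/24.5
r_cr = 19.8 mm; since the bare radius (38 mm) is above r_cr, any added insulation will reduce heat loss.

r_cr ≈ 19.8 mm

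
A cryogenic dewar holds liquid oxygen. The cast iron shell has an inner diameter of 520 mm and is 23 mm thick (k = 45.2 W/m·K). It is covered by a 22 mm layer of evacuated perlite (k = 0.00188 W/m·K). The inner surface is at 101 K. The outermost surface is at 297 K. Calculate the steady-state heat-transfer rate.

Q ≈ 18.2 W

Radial (spherical) resistances in series:
R_cast iron shell = (1/0.26 − 1/0.283)/(4π×45.2) = 5.503×10^-4 K/W
R_evacuated perlite = (1/0.283 − 1/0.305)/(4π×0.00188) = 10.79 K/W
R_total = 10.79 K/W
Q = ΔT/R_total = 196/10.79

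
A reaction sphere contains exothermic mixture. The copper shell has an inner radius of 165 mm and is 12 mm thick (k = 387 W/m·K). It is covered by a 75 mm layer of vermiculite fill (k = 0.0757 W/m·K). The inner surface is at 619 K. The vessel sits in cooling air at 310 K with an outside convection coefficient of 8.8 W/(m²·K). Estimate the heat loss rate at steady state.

Radial (spherical) resistances in series:
R_copper shell = (1/0.165 − 1/0.177)/(4π×387) = 8.449×10^-5 K/W
R_vermiculite fill = (1/0.177 − 1/0.252)/(4π×0.0757) = 1.768 K/W
R_outer film = 1/(h·4πr_o²) = 1/(8.8×4π×0.252²) = 0.1424 K/W
R_total = 1.91 K/W
Q = ΔT/R_total = 309/1.91

Q ≈ 162 W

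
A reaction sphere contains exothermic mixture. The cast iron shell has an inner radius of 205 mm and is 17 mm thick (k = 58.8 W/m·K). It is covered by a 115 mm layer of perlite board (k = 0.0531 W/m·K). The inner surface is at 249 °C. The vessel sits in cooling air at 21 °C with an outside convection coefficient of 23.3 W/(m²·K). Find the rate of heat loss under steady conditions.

Spherical conduction: R = (1/r_in − 1/r_out)/(4πk) per layer; series-sum.
R_cast iron shell = (1/0.205 − 1/0.222)/(4π×58.8) = 5.055×10^-4 K/W
R_perlite board = (1/0.222 − 1/0.337)/(4π×0.0531) = 2.304 K/W
R_outer film = 1/(h·4πr_o²) = 1/(23.3×4π×0.337²) = 0.03007 K/W
R_total = 2.334 K/W
Q = ΔT/R_total = 228/2.334

Q ≈ 97.7 W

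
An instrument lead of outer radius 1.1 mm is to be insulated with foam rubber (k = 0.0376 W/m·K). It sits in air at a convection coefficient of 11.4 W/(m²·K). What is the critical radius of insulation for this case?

r_cr ≈ 3.3 mm

For a cylinder r_cr = k/h = 0.0376/11.4
r_cr = 3.3 mm; since the bare radius (1.1 mm) is below r_cr, adding a thin layer of insulation will *increase* heat loss.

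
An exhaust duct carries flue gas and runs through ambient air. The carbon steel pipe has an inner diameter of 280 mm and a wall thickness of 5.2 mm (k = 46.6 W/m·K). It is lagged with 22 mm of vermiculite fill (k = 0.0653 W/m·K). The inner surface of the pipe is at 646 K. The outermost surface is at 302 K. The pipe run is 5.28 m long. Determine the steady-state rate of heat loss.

Q ≈ 5280 W

Per-layer cylindrical resistances, series-summed:
R_carbon steel pipe wall = ln(145.2/140)/(2π×46.6×5.28) = 2.359×10^-5 K/W
R_vermiculite fill = ln(167.2/145.2)/(2π×0.0653×5.28) = 0.06512 K/W
R_total = 0.06515 K/W
Q = ΔT/R_total = 344/0.06515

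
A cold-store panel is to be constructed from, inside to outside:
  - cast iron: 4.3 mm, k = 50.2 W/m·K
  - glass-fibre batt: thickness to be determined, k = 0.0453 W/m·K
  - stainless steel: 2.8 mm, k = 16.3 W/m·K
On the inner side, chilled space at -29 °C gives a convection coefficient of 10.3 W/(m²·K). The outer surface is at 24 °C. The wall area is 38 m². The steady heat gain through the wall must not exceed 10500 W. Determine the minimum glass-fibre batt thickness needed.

L ≈ 4.28 mm

Series thermal resistances:
R_inner film = 1/(h_i·A) = 1/(10.3×38) = 0.002555 K/W
R_cast iron = L/(kA) = 0.0043/(50.2×38) = 2.254×10^-6 K/W
R_stainless steel = L/(kA) = 0.0028/(16.3×38) = 4.521×10^-6 K/W
Sum of the known resistances R_other = 0.002562 K/W
Required total resistance R_tot = ΔT/Q_allow = 53/10500 = 0.005048 K/W
R_glass-fibre batt = R_tot − R_other = 0.002486 K/W
L = R·k·A = 0.002486×0.0453×38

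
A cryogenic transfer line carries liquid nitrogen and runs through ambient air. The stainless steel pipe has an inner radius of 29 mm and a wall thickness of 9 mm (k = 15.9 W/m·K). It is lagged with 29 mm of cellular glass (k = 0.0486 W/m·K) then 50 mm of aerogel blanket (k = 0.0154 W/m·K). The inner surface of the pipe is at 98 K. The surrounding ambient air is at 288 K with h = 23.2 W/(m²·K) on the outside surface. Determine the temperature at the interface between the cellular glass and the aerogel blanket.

Cylindrical conduction, so R = ln(r₂/r₁)/(2πkL) per layer, in series:
R_stainless steel pipe wall = ln(38/29)/(2π×15.9×1) = 0.002706 K/W
R_cellular glass = ln(67/38)/(2π×0.0486×1) = 1.857 K/W
R_aerogel blanket = ln(117/67)/(2π×0.0154×1) = 5.761 K/W
R_outer film = 1/(h_o·2πr_oL) = 1/(23.2×2π×0.117×1) = 0.05863 K/W
R_total = 7.68 K/W
Q = ΔT/R_total = 190/7.68
Q = 24.7 W/m
T_interface = T_inner + Q·ΣR(inner→interface) = 98 + 24.7×1.86

T ≈ 144 K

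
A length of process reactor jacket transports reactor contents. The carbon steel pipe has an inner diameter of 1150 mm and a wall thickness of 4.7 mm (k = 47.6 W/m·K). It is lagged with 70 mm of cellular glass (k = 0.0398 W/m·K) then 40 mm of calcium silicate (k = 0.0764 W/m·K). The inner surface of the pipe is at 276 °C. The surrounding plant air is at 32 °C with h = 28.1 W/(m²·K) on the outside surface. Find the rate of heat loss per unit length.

For a radial system each layer contributes R = ln(r_out/r_in)/(2πkL); films add R = 1/(hA).
R_carbon steel pipe wall = ln(579.7/575)/(2π×47.6×1) = 2.722×10^-5 K/W
R_cellular glass = ln(649.7/579.7)/(2π×0.0398×1) = 0.4559 K/W
R_calcium silicate = ln(689.7/649.7)/(2π×0.0764×1) = 0.1245 K/W
R_outer film = 1/(h_o·2πr_oL) = 1/(28.1×2π×0.6897×1) = 0.008212 K/W
R_total = 0.5886 K/W
Q = ΔT/R_total = 244/0.5886

q′ ≈ 415 W/m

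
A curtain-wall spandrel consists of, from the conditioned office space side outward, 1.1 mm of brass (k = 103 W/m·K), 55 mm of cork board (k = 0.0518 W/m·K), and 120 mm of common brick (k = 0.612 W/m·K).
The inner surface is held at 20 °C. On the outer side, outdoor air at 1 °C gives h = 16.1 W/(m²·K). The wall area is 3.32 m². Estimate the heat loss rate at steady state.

Series thermal resistances:
R_brass = L/(kA) = 0.0011/(103×3.32) = 3.217×10^-6 K/W
R_cork board = L/(kA) = 0.055/(0.0518×3.32) = 0.3198 K/W
R_common brick = L/(kA) = 0.12/(0.612×3.32) = 0.05906 K/W
R_outer film = 1/(h_o·A) = 1/(16.1×3.32) = 0.01871 K/W
R_total = 0.3976 K/W
Q = ΔT / R_total = 19 / 0.3976

Q ≈ 47.8 W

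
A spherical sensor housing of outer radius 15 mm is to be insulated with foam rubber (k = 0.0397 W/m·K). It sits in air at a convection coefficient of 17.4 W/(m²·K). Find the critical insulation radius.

For a sphere r_cr = 2k/h = 2×0.0397/17.4
r_cr = 4.56 mm; since the bare radius (15 mm) is above r_cr, any added insulation will reduce heat loss.

r_cr ≈ 4.56 mm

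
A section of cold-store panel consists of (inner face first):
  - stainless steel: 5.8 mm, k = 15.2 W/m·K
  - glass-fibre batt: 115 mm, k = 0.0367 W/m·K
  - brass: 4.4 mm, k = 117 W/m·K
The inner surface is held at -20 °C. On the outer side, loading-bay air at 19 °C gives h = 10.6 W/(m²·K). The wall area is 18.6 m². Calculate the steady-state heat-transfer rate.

Series thermal resistances:
R_stainless steel = L/(kA) = 0.0058/(15.2×18.6) = 2.051×10^-5 K/W
R_glass-fibre batt = L/(kA) = 0.115/(0.0367×18.6) = 0.1685 K/W
R_brass = L/(kA) = 0.0044/(117×18.6) = 2.022×10^-6 K/W
R_outer film = 1/(h_o·A) = 1/(10.6×18.6) = 0.005072 K/W
R_total = 0.1736 K/W
Q = ΔT / R_total = 39 / 0.1736

Q ≈ 225 W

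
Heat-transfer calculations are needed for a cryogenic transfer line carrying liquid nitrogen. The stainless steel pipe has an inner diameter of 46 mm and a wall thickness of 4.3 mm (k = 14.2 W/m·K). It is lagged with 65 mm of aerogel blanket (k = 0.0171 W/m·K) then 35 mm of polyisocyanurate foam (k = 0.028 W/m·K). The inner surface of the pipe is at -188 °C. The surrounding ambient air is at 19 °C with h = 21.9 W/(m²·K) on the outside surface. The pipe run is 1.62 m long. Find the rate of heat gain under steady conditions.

Q ≈ 25.4 W

For a radial system each layer contributes R = ln(r_out/r_in)/(2πkL); films add R = 1/(hA).
R_stainless steel pipe wall = ln(27.3/23)/(2π×14.2×1.62) = 0.001186 K/W
R_aerogel blanket = ln(92.3/27.3)/(2π×0.0171×1.62) = 6.999 K/W
R_polyisocyanurate foam = ln(127.3/92.3)/(2π×0.028×1.62) = 1.128 K/W
R_outer film = 1/(h_o·2πr_oL) = 1/(21.9×2π×0.1273×1.62) = 0.03524 K/W
R_total = 8.163 K/W
Q = ΔT/R_total = 207/8.163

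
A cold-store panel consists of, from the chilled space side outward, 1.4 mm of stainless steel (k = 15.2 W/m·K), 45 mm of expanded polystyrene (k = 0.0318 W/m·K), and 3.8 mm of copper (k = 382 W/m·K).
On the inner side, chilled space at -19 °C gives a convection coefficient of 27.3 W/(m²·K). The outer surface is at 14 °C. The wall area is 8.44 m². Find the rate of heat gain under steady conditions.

Using the resistance-network approach (series):
R_inner film = 1/(h_i·A) = 1/(27.3×8.44) = 0.00434 K/W
R_stainless steel = L/(kA) = 0.0014/(15.2×8.44) = 1.091×10^-5 K/W
R_expanded polystyrene = L/(kA) = 0.045/(0.0318×8.44) = 0.1677 K/W
R_copper = L/(kA) = 0.0038/(382×8.44) = 1.179×10^-6 K/W
R_total = 0.172 K/W
Q = ΔT / R_total = 33 / 0.172

Q ≈ 192 W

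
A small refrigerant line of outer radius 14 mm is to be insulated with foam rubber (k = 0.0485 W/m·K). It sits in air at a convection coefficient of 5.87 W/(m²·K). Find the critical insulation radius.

r_cr ≈ 8.26 mm

For a cylinder r_cr = k/h = 0.0485/5.87
r_cr = 8.26 mm; since the bare radius (14 mm) is above r_cr, any added insulation will reduce heat loss.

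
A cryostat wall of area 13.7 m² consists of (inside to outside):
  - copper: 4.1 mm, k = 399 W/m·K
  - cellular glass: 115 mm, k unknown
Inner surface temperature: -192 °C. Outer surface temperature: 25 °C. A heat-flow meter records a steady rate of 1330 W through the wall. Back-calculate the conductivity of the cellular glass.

k ≈ 0.0514 W/(m·K)

Thermal resistances in series:
R_copper = L/(kA) = 0.0041/(399×13.7) = 7.501×10^-7 K/W
Sum of known resistances R_other = 7.501×10^-7 K/W
Total R = ΔT/Q = 217/1330 = 0.1632 K/W
R_cellular glass = R_total − R_other = 0.1632 K/W
k = L/(R·A) = 0.115/(0.1632×13.7)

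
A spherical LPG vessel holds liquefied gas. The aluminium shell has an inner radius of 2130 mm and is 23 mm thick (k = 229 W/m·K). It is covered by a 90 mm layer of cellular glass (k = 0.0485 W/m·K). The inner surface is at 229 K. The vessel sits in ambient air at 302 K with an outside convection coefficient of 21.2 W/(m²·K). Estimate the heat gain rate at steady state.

Q ≈ 2330 W

For a spherical shell R = (1/r₁ − 1/r₂)/(4πk); film R = 1/(h·4πr²). In series:
R_aluminium shell = (1/2.13 − 1/2.153)/(4π×229) = 1.743×10^-6 K/W
R_cellular glass = (1/2.153 − 1/2.243)/(4π×0.0485) = 0.03058 K/W
R_outer film = 1/(h·4πr_o²) = 1/(21.2×4π×2.243²) = 7.461×10^-4 K/W
R_total = 0.03133 K/W
Q = ΔT/R_total = 73/0.03133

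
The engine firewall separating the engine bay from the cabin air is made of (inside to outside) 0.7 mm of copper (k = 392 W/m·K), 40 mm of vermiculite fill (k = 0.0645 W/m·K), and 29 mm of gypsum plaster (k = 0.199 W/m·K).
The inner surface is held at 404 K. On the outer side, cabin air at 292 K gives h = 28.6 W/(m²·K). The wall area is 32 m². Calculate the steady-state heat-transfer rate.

Q ≈ 4480 W

Model the wall as resistances in series:
R_copper = L/(kA) = 0.0007/(392×32) = 5.58×10^-8 K/W
R_vermiculite fill = L/(kA) = 0.04/(0.0645×32) = 0.01938 K/W
R_gypsum plaster = L/(kA) = 0.029/(0.199×32) = 0.004554 K/W
R_outer film = 1/(h_o·A) = 1/(28.6×32) = 0.001093 K/W
R_total = 0.02503 K/W
Q = ΔT / R_total = 112 / 0.02503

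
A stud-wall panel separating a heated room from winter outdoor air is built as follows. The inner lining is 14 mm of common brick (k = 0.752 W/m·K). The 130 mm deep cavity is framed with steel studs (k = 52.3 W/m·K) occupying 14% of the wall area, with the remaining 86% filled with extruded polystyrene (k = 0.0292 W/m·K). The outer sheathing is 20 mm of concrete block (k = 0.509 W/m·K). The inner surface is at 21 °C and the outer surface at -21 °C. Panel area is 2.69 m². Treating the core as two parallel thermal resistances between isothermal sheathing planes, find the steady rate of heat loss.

Sheathing layers in series; stud and cavity paths in parallel between them.
R_inner = 0.014/(0.752×2.69) = 0.006921 K/W
R_stud  = 0.13/(52.3×0.14×2.69) = 0.0066 K/W
R_cav   = 0.13/(0.0292×0.86×2.69) = 1.924 K/W
1/R_core = 1/R_stud + 1/R_cav → R_core = 0.006578 K/W
R_outer = 0.02/(0.509×2.69) = 0.01461 K/W
R_total = 0.02811 K/W
Q = ΔT/R_total = 42/0.02811

Q ≈ 1490 W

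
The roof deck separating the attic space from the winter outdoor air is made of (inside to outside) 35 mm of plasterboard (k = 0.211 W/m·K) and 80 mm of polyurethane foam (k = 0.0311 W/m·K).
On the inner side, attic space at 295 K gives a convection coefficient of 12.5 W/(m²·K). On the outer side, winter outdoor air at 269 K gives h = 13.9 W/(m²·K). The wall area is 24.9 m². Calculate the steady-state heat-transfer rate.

Q ≈ 224 W

Treating each layer as a thermal resistance in series:
R_inner film = 1/(h_i·A) = 1/(12.5×24.9) = 0.003213 K/W
R_plasterboard = L/(kA) = 0.035/(0.211×24.9) = 0.006662 K/W
R_polyurethane foam = L/(kA) = 0.08/(0.0311×24.9) = 0.1033 K/W
R_outer film = 1/(h_o·A) = 1/(13.9×24.9) = 0.002889 K/W
R_total = 0.1161 K/W
Q = ΔT / R_total = 26 / 0.1161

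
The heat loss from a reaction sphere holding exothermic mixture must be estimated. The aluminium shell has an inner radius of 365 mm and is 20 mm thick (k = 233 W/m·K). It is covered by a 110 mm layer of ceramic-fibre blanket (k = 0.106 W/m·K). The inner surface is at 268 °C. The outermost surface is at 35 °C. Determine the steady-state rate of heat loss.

Q ≈ 538 W

Radial (spherical) resistances in series:
R_aluminium shell = (1/0.365 − 1/0.385)/(4π×233) = 4.861×10^-5 K/W
R_ceramic-fibre blanket = (1/0.385 − 1/0.495)/(4π×0.106) = 0.4333 K/W
R_total = 0.4334 K/W
Q = ΔT/R_total = 233/0.4334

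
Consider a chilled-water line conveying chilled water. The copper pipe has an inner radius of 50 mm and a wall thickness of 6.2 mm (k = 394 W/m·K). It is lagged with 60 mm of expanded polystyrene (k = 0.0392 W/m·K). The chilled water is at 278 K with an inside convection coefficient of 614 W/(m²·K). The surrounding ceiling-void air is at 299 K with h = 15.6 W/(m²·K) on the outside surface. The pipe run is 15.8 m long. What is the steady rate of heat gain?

Q ≈ 109 W

For a radial system each layer contributes R = ln(r_out/r_in)/(2πkL); films add R = 1/(hA).
R_inner film = 1/(h_i·2πr₁L) = 1/(614×2π×0.05×15.8) = 3.281×10^-4 K/W
R_copper pipe wall = ln(56.2/50)/(2π×394×15.8) = 2.989×10^-6 K/W
R_expanded polystyrene = ln(116.2/56.2)/(2π×0.0392×15.8) = 0.1867 K/W
R_outer film = 1/(h_o·2πr_oL) = 1/(15.6×2π×0.1162×15.8) = 0.005557 K/W
R_total = 0.1925 K/W
Q = ΔT/R_total = 21/0.1925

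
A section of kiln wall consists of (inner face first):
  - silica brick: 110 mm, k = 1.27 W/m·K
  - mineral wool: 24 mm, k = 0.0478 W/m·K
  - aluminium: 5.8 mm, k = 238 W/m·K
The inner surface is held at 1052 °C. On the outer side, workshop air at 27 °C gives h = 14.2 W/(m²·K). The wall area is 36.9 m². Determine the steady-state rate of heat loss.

Thermal resistances in series:
R_silica brick = L/(kA) = 0.11/(1.27×36.9) = 0.002347 K/W
R_mineral wool = L/(kA) = 0.024/(0.0478×36.9) = 0.01361 K/W
R_aluminium = L/(kA) = 0.0058/(238×36.9) = 6.604×10^-7 K/W
R_outer film = 1/(h_o·A) = 1/(14.2×36.9) = 0.001908 K/W
R_total = 0.01786 K/W
Q = ΔT / R_total = 1025 / 0.01786

Q ≈ 57400 W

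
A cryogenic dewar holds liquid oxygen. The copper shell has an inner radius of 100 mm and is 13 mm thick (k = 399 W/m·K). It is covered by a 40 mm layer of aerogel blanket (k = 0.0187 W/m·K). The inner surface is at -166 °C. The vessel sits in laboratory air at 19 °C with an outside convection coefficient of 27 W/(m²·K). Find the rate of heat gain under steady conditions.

For a spherical shell R = (1/r₁ − 1/r₂)/(4πk); film R = 1/(h·4πr²). In series:
R_copper shell = (1/0.1 − 1/0.113)/(4π×399) = 2.294×10^-4 K/W
R_aerogel blanket = (1/0.113 − 1/0.153)/(4π×0.0187) = 9.846 K/W
R_outer film = 1/(h·4πr_o²) = 1/(27×4π×0.153²) = 0.1259 K/W
R_total = 9.972 K/W
Q = ΔT/R_total = 185/9.972

Q ≈ 18.6 W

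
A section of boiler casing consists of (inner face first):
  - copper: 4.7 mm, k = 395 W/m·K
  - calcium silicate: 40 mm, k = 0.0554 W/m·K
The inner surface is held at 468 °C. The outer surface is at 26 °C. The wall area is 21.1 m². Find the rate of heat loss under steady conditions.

Q ≈ 12900 W

Treating each layer as a thermal resistance in series:
R_copper = L/(kA) = 0.0047/(395×21.1) = 5.639×10^-7 K/W
R_calcium silicate = L/(kA) = 0.04/(0.0554×21.1) = 0.03422 K/W
R_total = 0.03422 K/W
Q = ΔT / R_total = 442 / 0.03422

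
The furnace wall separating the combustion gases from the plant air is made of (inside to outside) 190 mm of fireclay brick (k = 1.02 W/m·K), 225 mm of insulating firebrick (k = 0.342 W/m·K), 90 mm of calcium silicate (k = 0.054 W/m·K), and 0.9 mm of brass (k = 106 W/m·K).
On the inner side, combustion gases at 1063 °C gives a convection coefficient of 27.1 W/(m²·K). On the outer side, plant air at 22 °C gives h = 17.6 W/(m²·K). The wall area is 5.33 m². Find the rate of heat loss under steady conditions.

Q ≈ 2130 W

Series thermal resistances:
R_inner film = 1/(h_i·A) = 1/(27.1×5.33) = 0.006923 K/W
R_fireclay brick = L/(kA) = 0.19/(1.02×5.33) = 0.03495 K/W
R_insulating firebrick = L/(kA) = 0.225/(0.342×5.33) = 0.1234 K/W
R_calcium silicate = L/(kA) = 0.09/(0.054×5.33) = 0.3127 K/W
R_brass = L/(kA) = 0.0009/(106×5.33) = 1.593×10^-6 K/W
R_outer film = 1/(h_o·A) = 1/(17.6×5.33) = 0.01066 K/W
R_total = 0.4887 K/W
Q = ΔT / R_total = 1041 / 0.4887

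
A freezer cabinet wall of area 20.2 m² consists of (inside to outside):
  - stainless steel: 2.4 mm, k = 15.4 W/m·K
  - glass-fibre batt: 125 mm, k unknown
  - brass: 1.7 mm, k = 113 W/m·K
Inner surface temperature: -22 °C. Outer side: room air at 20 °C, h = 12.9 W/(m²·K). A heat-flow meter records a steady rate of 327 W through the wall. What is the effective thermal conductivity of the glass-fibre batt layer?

Model the wall as resistances in series:
R_stainless steel = L/(kA) = 0.0024/(15.4×20.2) = 7.715×10^-6 K/W
R_brass = L/(kA) = 0.0017/(113×20.2) = 7.448×10^-7 K/W
R_outer film = 1/(h_o·A) = 1/(12.9×20.2) = 0.003838 K/W
Sum of known resistances R_other = 0.003846 K/W
Total R = ΔT/Q = 42/327 = 0.1284 K/W
R_glass-fibre batt = R_total − R_other = 0.1246 K/W
k = L/(R·A) = 0.125/(0.1246×20.2)

k ≈ 0.0497 W/(m·K)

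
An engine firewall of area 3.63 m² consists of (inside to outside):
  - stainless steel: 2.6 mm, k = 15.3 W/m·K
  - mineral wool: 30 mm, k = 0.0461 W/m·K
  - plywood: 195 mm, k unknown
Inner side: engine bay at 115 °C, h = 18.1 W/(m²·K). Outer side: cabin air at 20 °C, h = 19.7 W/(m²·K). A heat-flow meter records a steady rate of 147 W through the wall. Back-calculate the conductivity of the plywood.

Series thermal resistances:
R_inner film = 1/(h_i·A) = 1/(18.1×3.63) = 0.01522 K/W
R_stainless steel = L/(kA) = 0.0026/(15.3×3.63) = 4.681×10^-5 K/W
R_mineral wool = L/(kA) = 0.03/(0.0461×3.63) = 0.1793 K/W
R_outer film = 1/(h_o·A) = 1/(19.7×3.63) = 0.01398 K/W
Sum of known resistances R_other = 0.2085 K/W
Total R = ΔT/Q = 95/147 = 0.6463 K/W
R_plywood = R_total − R_other = 0.4377 K/W
k = L/(R·A) = 0.195/(0.4377×3.63)

k ≈ 0.123 W/(m·K)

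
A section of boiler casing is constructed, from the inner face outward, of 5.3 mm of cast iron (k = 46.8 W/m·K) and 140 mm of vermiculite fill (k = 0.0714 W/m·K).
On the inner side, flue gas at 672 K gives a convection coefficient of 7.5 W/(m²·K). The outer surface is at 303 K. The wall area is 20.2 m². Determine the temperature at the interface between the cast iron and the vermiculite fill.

Model the wall as resistances in series:
R_inner film = 1/(h_i·A) = 1/(7.5×20.2) = 0.006601 K/W
R_cast iron = L/(kA) = 0.0053/(46.8×20.2) = 5.606×10^-6 K/W
R_vermiculite fill = L/(kA) = 0.14/(0.0714×20.2) = 0.09707 K/W
R_total = 0.1037 K/W;  Q = ΔT/R_total = 369/0.1037 = 3559 W
T_interface = T_inner − Q·ΣR(inner→interface) = 672 − 3560×0.006606

T ≈ 648 K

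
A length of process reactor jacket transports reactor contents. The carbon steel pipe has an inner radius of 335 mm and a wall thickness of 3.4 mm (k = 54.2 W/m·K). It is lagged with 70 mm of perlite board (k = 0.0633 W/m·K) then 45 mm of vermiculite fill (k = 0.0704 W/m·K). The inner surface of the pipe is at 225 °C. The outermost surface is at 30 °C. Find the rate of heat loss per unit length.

q′ ≈ 275 W/m

Treating each annulus and film as a series resistance:
R_carbon steel pipe wall = ln(338.4/335)/(2π×54.2×1) = 2.965×10^-5 K/W
R_perlite board = ln(408.4/338.4)/(2π×0.0633×1) = 0.4727 K/W
R_vermiculite fill = ln(453.4/408.4)/(2π×0.0704×1) = 0.2363 K/W
R_total = 0.7091 K/W
Q = ΔT/R_total = 195/0.7091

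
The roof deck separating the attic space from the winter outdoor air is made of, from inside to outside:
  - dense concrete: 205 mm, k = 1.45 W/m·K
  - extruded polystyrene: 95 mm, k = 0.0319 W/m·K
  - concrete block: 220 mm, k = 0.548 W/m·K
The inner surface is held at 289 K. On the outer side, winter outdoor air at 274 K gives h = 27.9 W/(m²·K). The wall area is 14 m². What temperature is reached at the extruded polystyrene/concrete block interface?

T ≈ 276 K

Model the wall as resistances in series:
R_dense concrete = L/(kA) = 0.205/(1.45×14) = 0.0101 K/W
R_extruded polystyrene = L/(kA) = 0.095/(0.0319×14) = 0.2127 K/W
R_concrete block = L/(kA) = 0.22/(0.548×14) = 0.02868 K/W
R_outer film = 1/(h_o·A) = 1/(27.9×14) = 0.00256 K/W
R_total = 0.2541 K/W;  Q = ΔT/R_total = 15/0.2541 = 59.04 W
T_interface = T_inner − Q·ΣR(inner→interface) = 289 − 59×0.2228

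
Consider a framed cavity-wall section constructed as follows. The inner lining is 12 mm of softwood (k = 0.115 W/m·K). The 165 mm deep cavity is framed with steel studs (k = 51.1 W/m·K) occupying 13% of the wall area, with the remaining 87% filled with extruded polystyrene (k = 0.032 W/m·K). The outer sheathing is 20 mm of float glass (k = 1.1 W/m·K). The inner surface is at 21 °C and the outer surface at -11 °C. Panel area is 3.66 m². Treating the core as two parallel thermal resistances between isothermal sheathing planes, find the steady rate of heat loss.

Q ≈ 795 W

Sheathing layers in series; stud and cavity paths in parallel between them.
R_inner = 0.012/(0.115×3.66) = 0.02851 K/W
R_stud  = 0.165/(51.1×0.13×3.66) = 0.006786 K/W
R_cav   = 0.165/(0.032×0.87×3.66) = 1.619 K/W
1/R_core = 1/R_stud + 1/R_cav → R_core = 0.006758 K/W
R_outer = 0.02/(1.1×3.66) = 0.004968 K/W
R_total = 0.04024 K/W
Q = ΔT/R_total = 32/0.04024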